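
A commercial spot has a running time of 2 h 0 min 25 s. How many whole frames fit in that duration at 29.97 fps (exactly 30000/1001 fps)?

2 h 0 min 25 s = 7225 s.
Frames = 7225 × 30000/1001 = 216750000/1001 ≈ 216533.4665.
Complete frames: 216533.

216533 frames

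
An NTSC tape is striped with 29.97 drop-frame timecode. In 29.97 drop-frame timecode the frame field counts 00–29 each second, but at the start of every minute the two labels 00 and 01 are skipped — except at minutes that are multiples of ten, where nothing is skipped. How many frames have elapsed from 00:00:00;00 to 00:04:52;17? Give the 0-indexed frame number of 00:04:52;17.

8769

As if non-drop at 30 labels/s: (0 × 3600 + 4 × 60 + 52) × 30 + 17 = 8777.
Minute boundaries passed: 4; those not divisible by 10: 4 − 0 = 4; dropped labels = 2 × 4 = 8.
Actual frame index = 8777 − 8 = 8769.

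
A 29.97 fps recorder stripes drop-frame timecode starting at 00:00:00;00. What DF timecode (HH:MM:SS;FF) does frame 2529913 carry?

Each 10-minute DF block holds 10 × 60 × 30 − 9 × 2 = 17982 frames. 2529913 ÷ 17982 → 140 full blocks, remainder 12433.
Within the partial block the first minute is 1800 frames and each further minute 1798, so 6 further minute boundaries passed. Total skipped labels = 18 × 140 + 2 × 6 = 2532.
Non-drop label index = 2529913 + 2532 = 2532445; at 30 labels/s that is 23:26:54:25, i.e. DF 23:26:54;25.

23:26:54;25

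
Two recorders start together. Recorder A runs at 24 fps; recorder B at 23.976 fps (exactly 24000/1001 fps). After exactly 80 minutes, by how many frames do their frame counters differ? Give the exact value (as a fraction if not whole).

115200/1001 frames

80 min = 4800 s.
A emits 24 × 4800 = 115200 frames; B emits 24000/1001 × 4800 = 115200000/1001.
Difference = 115200/1001 frames (≈ 115.0849); B is behind A.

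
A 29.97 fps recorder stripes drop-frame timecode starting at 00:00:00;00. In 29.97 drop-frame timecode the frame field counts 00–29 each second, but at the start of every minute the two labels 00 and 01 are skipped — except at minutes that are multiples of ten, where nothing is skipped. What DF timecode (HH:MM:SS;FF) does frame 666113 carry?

Ten DF minutes hold 17982 frames, so frame 666113 lies in block 37 (frames 665334–683315) with 779 frames into that block.
The block's first minute is 1800 frames and the rest 1798 each; 779 frames reaches minute 0, so 37 × 18 + 0 × 2 = 666 labels have been skipped so far.
Adding those back, label number 666113 + 666 = 666779 at 30 labels/s is 22225 s + 29 f = 6 h 10 min 25 s frame 29, i.e. 06:10:25;29.

06:10:25;29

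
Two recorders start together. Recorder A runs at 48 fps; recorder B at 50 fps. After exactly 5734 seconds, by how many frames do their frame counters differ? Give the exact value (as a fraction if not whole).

A emits 48 × 5734 = 275232 frames; B emits 50 × 5734 = 286700.
Difference = 11468 frames; B is ahead of A.

11468 frames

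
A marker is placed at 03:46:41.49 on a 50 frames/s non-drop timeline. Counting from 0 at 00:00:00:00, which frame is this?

frame 680099

Total seconds to the label: (3 × 3600 + 46 × 60 + 41) = 13601.
Frame index = 13601 × 50 + 49 = 680099.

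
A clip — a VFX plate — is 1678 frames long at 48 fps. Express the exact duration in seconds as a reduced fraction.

Running time = 1678 ÷ (48) = 1678 × 1/48 = 839/24 s.

839/24 seconds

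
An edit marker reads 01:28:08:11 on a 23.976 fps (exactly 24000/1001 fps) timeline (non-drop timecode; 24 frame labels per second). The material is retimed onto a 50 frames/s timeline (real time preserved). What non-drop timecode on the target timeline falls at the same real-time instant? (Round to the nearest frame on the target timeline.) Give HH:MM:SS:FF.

Source frame index: (1×3600 + 28×60 + 8) × 24 + 11 = 126923.
Real time: 126923 / (24000/1001) = 127049923/24000 s.
Target frame: (127049923/24000) × (50) = 127049923/480 ≈ 264687.340 → 264687.
At 50 labels/s: frame 264687 → 01:28:13:37.

01:28:13:37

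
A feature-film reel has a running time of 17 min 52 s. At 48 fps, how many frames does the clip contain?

17 min 52 s = 1072 s.
Frames = 1072 × 48 = 51456.

51456 frames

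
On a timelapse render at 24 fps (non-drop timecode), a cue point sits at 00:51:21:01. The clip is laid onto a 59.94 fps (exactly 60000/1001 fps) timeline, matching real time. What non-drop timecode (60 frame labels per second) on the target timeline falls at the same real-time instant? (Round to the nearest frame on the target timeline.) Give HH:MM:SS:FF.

Source frame index: (0×3600 + 51×60 + 21) × 24 + 1 = 73945.
Real time: 73945 / (24) = 73945/24 s.
Target frame: (73945/24) × (60000/1001) = 184862500/1001 ≈ 184677.822 → 184678.
At 60 labels/s: frame 184678 → 00:51:17:58.

00:51:17:58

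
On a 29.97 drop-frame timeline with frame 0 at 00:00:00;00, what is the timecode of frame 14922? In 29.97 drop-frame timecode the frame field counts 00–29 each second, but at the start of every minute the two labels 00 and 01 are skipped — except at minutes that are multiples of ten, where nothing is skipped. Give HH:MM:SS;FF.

Each 10-minute DF block holds 10 × 60 × 30 − 9 × 2 = 17982 frames. 14922 ÷ 17982 → 0 full blocks, remainder 14922.
Within the partial block the first minute is 1800 frames and each further minute 1798, so 8 further minute boundaries passed. Total skipped labels = 18 × 0 + 2 × 8 = 16.
Non-drop label index = 14922 + 16 = 14938; at 30 labels/s that is 00:08:17:28, i.e. DF 00:08:17;28.

00:08:17;28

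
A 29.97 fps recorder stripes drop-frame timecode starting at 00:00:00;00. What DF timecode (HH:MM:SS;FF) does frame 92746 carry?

Each 10-minute DF block holds 10 × 60 × 30 − 9 × 2 = 17982 frames. 92746 ÷ 17982 → 5 full blocks, remainder 2836.
Within the partial block the first minute is 1800 frames and each further minute 1798, so 1 further minute boundary passed. Total skipped labels = 18 × 5 + 2 × 1 = 92.
Non-drop label index = 92746 + 92 = 92838; at 30 labels/s that is 00:51:34:18, i.e. DF 00:51:34;18.

00:51:34;18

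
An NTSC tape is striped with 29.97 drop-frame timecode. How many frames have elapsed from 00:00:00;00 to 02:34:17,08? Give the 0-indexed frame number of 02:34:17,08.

Complete 10-minute blocks: 15, each 17982 frames → 269730.
Remaining 4 whole minutes in the current block: 1800 + 3 × 1798 = 7194 frames.
Within the current minute: 17 × 30 + 8 − 2 = 516 (labels ;00/;01 skipped at this minute). Total = 269730 + 7194 + 516 = 277440.

277440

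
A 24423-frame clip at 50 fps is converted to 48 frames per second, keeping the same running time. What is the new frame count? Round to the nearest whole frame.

Frames at target rate = 24423 × (48) / (50) = 586152/25 ≈ 23446.080.
Nearest whole frame: 23446.

23446 frames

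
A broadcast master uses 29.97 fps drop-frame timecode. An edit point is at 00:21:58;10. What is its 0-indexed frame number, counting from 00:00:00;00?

39512

As if non-drop at 30 labels/s: (0 × 3600 + 21 × 60 + 58) × 30 + 10 = 39550.
Minute boundaries passed: 21; those not divisible by 10: 21 − 2 = 19; dropped labels = 2 × 19 = 38.
Actual frame index = 39550 − 38 = 39512.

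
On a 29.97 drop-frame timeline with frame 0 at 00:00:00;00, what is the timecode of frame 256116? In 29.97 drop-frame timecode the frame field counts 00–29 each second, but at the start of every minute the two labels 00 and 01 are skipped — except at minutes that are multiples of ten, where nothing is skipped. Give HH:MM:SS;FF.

Each 10-minute DF block holds 10 × 60 × 30 − 9 × 2 = 17982 frames. 256116 ÷ 17982 → 14 full blocks, remainder 4368.
Within the partial block the first minute is 1800 frames and each further minute 1798, so 2 further minute boundaries passed. Total skipped labels = 18 × 14 + 2 × 2 = 256.
Non-drop label index = 256116 + 256 = 256372; at 30 labels/s that is 02:22:25:22, i.e. DF 02:22:25;22.

02:22:25;22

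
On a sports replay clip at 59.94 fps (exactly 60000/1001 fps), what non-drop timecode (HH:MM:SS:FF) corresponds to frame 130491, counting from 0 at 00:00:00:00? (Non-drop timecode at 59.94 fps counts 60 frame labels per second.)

130491 ÷ 60 = 2174 full seconds, remainder 51 frames.
2174 s = 0 h 36 min 14 s.
Timecode: 00:36:14:51.

00:36:14:51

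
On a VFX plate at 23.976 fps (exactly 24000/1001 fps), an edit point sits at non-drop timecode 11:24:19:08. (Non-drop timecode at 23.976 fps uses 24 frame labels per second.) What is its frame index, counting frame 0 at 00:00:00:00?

frame 985424

Total seconds to the label: (11 × 3600 + 24 × 60 + 19) = 41059.
Frame index = 41059 × 24 + 8 = 985424.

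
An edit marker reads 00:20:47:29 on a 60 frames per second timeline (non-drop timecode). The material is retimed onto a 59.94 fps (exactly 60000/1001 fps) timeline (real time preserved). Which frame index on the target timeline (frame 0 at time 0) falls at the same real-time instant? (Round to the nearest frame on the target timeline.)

frame 74774

Source frame index: (0×3600 + 20×60 + 47) × 60 + 29 = 74849.
Real time: 74849 / (60) = 74849/60 s.
Target frame: (74849/60) × (60000/1001) = 74849000/1001 ≈ 74774.226 → 74774.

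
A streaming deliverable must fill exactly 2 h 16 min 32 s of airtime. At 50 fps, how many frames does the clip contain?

409600 frames

2 h 16 min 32 s = 8192 s.
Frames = 8192 × 50 = 409600.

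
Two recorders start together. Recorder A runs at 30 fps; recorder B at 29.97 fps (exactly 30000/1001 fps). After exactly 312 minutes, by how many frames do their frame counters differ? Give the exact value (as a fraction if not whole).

43200/77 frames

312 min = 18720 s.
A emits 30 × 18720 = 561600 frames; B emits 30000/1001 × 18720 = 43200000/77.
Difference = 43200/77 frames (≈ 561.0390); B is behind A.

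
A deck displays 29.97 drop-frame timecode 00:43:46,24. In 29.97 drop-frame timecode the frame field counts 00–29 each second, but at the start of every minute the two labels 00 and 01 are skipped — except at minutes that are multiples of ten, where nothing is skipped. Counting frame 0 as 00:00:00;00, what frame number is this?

As if non-drop at 30 labels/s: (0 × 3600 + 43 × 60 + 46) × 30 + 24 = 78804.
Minute boundaries passed: 43; those not divisible by 10: 43 − 4 = 39; dropped labels = 2 × 39 = 78.
Actual frame index = 78804 − 78 = 78726.

78726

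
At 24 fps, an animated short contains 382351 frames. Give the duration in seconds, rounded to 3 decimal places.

Running time = 382351 × 1/24 = 382351/24 s ≈ 15931.292 s.

15931.292 seconds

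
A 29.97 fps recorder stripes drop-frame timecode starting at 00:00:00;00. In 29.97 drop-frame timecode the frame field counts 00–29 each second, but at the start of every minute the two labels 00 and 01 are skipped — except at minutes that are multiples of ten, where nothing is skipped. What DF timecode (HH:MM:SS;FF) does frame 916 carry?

Ten DF minutes hold 17982 frames, so frame 916 lies in block 0 (frames 0–17981) with 916 frames into that block.
The block's first minute is 1800 frames and the rest 1798 each; 916 frames reaches minute 0, so 0 × 18 + 0 × 2 = 0 labels have been skipped so far.
Adding those back, label number 916 + 0 = 916 at 30 labels/s is 30 s + 16 f = 0 h 0 min 30 s frame 16, i.e. 00:00:30;16.

00:00:30;16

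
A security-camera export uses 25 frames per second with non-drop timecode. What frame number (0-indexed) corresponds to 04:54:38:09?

Total seconds to the label: (4 × 3600 + 54 × 60 + 38) = 17678.
Frame index = 17678 × 25 + 9 = 441959.

441959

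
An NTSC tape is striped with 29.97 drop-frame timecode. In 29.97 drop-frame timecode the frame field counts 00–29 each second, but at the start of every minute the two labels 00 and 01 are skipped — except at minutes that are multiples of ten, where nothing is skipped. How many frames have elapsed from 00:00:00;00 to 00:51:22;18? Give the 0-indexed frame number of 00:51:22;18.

92386

Complete 10-minute blocks: 5, each 17982 frames → 89910.
Remaining 1 whole minute in the current block: 1800 + 0 × 1798 = 1800 frames.
Within the current minute: 22 × 30 + 18 − 2 = 676 (labels ;00/;01 skipped at this minute). Total = 89910 + 1800 + 676 = 92386.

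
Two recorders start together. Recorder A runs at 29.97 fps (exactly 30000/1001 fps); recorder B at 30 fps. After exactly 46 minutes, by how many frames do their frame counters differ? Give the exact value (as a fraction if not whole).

46 min = 2760 s.
A emits 30000/1001 × 2760 = 82800000/1001 frames; B emits 30 × 2760 = 82800.
Difference = 82800/1001 frames (≈ 82.7173); B is ahead of A.

82800/1001 frames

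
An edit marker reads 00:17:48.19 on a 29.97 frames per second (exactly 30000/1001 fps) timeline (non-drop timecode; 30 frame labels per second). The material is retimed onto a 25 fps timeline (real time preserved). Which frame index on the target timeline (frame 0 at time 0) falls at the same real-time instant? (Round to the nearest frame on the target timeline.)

Source frame index: (0×3600 + 17×60 + 48) × 30 + 19 = 32059.
Real time: 32059 / (30000/1001) = 32091059/30000 s.
Target frame: (32091059/30000) × (25) = 32091059/1200 ≈ 26742.549 → 26743.

frame 26743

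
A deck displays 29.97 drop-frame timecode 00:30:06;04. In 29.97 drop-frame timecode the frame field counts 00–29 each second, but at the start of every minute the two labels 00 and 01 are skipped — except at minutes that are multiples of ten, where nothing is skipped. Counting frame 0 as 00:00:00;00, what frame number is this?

Complete 10-minute blocks: 3, each 17982 frames → 53946.
Remaining 0 whole minutes in the current block: 0 frames.
Within the current minute: 6 × 30 + 4 = 184. Total = 53946 + 0 + 184 = 54130.

54130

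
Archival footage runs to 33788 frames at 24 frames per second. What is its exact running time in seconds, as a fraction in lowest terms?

8447/6 seconds

Running time = 33788 ÷ (24) = 33788 × 1/24 = 8447/6 s.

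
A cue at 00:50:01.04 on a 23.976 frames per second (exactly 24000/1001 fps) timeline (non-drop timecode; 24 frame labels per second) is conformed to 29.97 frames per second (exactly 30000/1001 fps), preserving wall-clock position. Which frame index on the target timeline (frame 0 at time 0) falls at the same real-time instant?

frame 90035

Source frame index: (0×3600 + 50×60 + 1) × 24 + 4 = 72028.
Real time: 72028 / (24000/1001) = 18025007/6000 s.
Target frame: (18025007/6000) × (30000/1001) = 90035.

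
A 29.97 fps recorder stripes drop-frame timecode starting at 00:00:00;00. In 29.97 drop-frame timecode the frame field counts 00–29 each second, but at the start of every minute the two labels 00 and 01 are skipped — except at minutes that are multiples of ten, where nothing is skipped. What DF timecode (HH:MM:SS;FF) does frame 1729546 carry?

16:01:49;06

Ten DF minutes hold 17982 frames, so frame 1729546 lies in block 96 (frames 1726272–1744253) with 3274 frames into that block.
The block's first minute is 1800 frames and the rest 1798 each; 3274 frames reaches minute 1, so 96 × 18 + 1 × 2 = 1730 labels have been skipped so far.
Adding those back, label number 1729546 + 1730 = 1731276 at 30 labels/s is 57709 s + 6 f = 16 h 1 min 49 s frame 6, i.e. 16:01:49;06.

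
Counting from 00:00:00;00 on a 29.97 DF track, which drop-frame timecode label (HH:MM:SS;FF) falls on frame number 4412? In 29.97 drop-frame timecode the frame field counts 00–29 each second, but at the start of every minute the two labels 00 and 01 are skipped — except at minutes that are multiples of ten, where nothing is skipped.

00:02:27;06

Each 10-minute DF block holds 10 × 60 × 30 − 9 × 2 = 17982 frames. 4412 ÷ 17982 → 0 full blocks, remainder 4412.
Within the partial block the first minute is 1800 frames and each further minute 1798, so 2 further minute boundaries passed. Total skipped labels = 18 × 0 + 2 × 2 = 4.
Non-drop label index = 4412 + 4 = 4416; at 30 labels/s that is 00:02:27:06, i.e. DF 00:02:27;06.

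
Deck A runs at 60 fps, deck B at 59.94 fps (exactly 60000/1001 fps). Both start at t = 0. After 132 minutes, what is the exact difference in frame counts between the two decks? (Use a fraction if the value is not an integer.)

43200/91 frames

132 min = 7920 s.
A emits 60 × 7920 = 475200 frames; B emits 60000/1001 × 7920 = 43200000/91.
Difference = 43200/91 frames (≈ 474.7253); B is behind A.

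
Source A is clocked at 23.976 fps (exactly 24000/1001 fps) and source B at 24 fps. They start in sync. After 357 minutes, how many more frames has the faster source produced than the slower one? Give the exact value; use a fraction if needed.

73440/143 frames

357 min = 21420 s.
A emits 24000/1001 × 21420 = 73440000/143 frames; B emits 24 × 21420 = 514080.
Difference = 73440/143 frames (≈ 513.5664); B is ahead of A.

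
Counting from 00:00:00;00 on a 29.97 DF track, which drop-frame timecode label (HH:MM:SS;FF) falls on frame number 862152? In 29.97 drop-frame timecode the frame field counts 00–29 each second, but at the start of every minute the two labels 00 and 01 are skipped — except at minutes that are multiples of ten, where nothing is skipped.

07:59:27;06

Each 10-minute DF block holds 10 × 60 × 30 − 9 × 2 = 17982 frames. 862152 ÷ 17982 → 47 full blocks, remainder 16998.
Within the partial block the first minute is 1800 frames and each further minute 1798, so 9 further minute boundaries passed. Total skipped labels = 18 × 47 + 2 × 9 = 864.
Non-drop label index = 862152 + 864 = 863016; at 30 labels/s that is 07:59:27:06, i.e. DF 07:59:27;06.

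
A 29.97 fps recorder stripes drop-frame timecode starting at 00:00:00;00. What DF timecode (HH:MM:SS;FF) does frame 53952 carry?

00:30:00;06

Ten DF minutes hold 17982 frames, so frame 53952 lies in block 3 (frames 53946–71927) with 6 frames into that block.
The block's first minute is 1800 frames and the rest 1798 each; 6 frames reaches minute 0, so 3 × 18 + 0 × 2 = 54 labels have been skipped so far.
Adding those back, label number 53952 + 54 = 54006 at 30 labels/s is 1800 s + 6 f = 0 h 30 min 0 s frame 6, i.e. 00:30:00;06.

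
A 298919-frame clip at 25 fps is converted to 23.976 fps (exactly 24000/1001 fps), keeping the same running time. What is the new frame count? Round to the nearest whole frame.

Frames at target rate = 298919 × (24000/1001) / (25) = 286962240/1001 ≈ 286675.564.
Nearest whole frame: 286676.

286676 frames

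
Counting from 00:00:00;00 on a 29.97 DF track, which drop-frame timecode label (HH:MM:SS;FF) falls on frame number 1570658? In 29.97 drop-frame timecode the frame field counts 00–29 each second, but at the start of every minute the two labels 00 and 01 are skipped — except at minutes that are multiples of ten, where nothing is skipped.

14:33:27;20

Each 10-minute DF block holds 10 × 60 × 30 − 9 × 2 = 17982 frames. 1570658 ÷ 17982 → 87 full blocks, remainder 6224.
Within the partial block the first minute is 1800 frames and each further minute 1798, so 3 further minute boundaries passed. Total skipped labels = 18 × 87 + 2 × 3 = 1572.
Non-drop label index = 1570658 + 1572 = 1572230; at 30 labels/s that is 14:33:27:20, i.e. DF 14:33:27;20.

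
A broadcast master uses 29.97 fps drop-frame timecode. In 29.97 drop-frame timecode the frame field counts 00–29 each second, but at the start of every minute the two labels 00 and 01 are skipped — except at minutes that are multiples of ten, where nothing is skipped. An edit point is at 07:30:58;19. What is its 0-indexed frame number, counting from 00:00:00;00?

As if non-drop at 30 labels/s: (7 × 3600 + 30 × 60 + 58) × 30 + 19 = 811759.
Minute boundaries passed: 450; those not divisible by 10: 450 − 45 = 405; dropped labels = 2 × 405 = 810.
Actual frame index = 811759 − 810 = 810949.

810949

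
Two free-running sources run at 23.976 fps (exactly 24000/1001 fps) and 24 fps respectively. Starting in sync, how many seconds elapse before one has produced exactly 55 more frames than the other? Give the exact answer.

55055/24 seconds

The gap grows by |24 − 24000/1001| = 24/1001 frames per second.
Time for a 55-frame gap: 55 ÷ (24/1001) = 55055/24 s.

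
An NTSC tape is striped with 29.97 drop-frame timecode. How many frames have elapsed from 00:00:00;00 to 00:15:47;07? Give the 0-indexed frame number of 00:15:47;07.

28389

As if non-drop at 30 labels/s: (0 × 3600 + 15 × 60 + 47) × 30 + 7 = 28417.
Minute boundaries passed: 15; those not divisible by 10: 15 − 1 = 14; dropped labels = 2 × 14 = 28.
Actual frame index = 28417 − 28 = 28389.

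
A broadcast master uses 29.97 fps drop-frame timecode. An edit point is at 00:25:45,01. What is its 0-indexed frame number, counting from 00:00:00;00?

46305

Complete 10-minute blocks: 2, each 17982 frames → 35964.
Remaining 5 whole minutes in the current block: 1800 + 4 × 1798 = 8992 frames.
Within the current minute: 45 × 30 + 1 − 2 = 1349 (labels ;00/;01 skipped at this minute). Total = 35964 + 8992 + 1349 = 46305.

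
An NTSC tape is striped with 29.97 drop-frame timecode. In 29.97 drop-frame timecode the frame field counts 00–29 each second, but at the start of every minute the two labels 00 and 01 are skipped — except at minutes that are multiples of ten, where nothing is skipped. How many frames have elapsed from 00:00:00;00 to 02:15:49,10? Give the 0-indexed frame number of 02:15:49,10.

Complete 10-minute blocks: 13, each 17982 frames → 233766.
Remaining 5 whole minutes in the current block: 1800 + 4 × 1798 = 8992 frames.
Within the current minute: 49 × 30 + 10 − 2 = 1478 (labels ;00/;01 skipped at this minute). Total = 233766 + 8992 + 1478 = 244236.

244236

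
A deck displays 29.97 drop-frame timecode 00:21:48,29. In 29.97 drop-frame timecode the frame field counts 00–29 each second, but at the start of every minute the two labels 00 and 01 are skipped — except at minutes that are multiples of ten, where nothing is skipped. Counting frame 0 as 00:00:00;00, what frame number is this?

Complete 10-minute blocks: 2, each 17982 frames → 35964.
Remaining 1 whole minute in the current block: 1800 + 0 × 1798 = 1800 frames.
Within the current minute: 48 × 30 + 29 − 2 = 1467 (labels ;00/;01 skipped at this minute). Total = 35964 + 1800 + 1467 = 39231.

39231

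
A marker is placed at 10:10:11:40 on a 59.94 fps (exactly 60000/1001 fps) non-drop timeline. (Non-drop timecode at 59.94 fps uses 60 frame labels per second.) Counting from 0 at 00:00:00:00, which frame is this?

frame 2196700

Total seconds to the label: (10 × 3600 + 10 × 60 + 11) = 36611.
Frame index = 36611 × 60 + 40 = 2196700.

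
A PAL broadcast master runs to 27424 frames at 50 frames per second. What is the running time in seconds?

548.48 seconds

Running time = 27424 / (50) = 548.48 s.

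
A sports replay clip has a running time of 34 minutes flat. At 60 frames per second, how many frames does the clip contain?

34 min = 2040 s.
Frames = 2040 × 60 = 122400.

122400 frames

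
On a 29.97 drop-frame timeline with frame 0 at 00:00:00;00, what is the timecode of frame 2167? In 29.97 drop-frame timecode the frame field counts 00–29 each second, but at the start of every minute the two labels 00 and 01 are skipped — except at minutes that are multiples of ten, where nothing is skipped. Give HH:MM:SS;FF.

00:01:12;09

Each 10-minute DF block holds 10 × 60 × 30 − 9 × 2 = 17982 frames. 2167 ÷ 17982 → 0 full blocks, remainder 2167.
Within the partial block the first minute is 1800 frames and each further minute 1798, so 1 further minute boundary passed. Total skipped labels = 18 × 0 + 2 × 1 = 2.
Non-drop label index = 2167 + 2 = 2169; at 30 labels/s that is 00:01:12:09, i.e. DF 00:01:12;09.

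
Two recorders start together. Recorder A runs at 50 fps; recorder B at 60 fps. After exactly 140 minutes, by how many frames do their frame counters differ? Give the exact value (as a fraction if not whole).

84000 frames

140 min = 8400 s.
A emits 50 × 8400 = 420000 frames; B emits 60 × 8400 = 504000.
Difference = 84000 frames; B is ahead of A.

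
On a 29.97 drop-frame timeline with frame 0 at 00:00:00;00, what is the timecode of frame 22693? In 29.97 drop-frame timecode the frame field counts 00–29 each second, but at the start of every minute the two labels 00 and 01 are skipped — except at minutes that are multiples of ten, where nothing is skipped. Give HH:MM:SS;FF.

Ten DF minutes hold 17982 frames, so frame 22693 lies in block 1 (frames 17982–35963) with 4711 frames into that block.
The block's first minute is 1800 frames and the rest 1798 each; 4711 frames reaches minute 2, so 1 × 18 + 2 × 2 = 22 labels have been skipped so far.
Adding those back, label number 22693 + 22 = 22715 at 30 labels/s is 757 s + 5 f = 0 h 12 min 37 s frame 5, i.e. 00:12:37;05.

00:12:37;05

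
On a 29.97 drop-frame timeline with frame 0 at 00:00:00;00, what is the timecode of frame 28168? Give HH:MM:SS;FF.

Ten DF minutes hold 17982 frames, so frame 28168 lies in block 1 (frames 17982–35963) with 10186 frames into that block.
The block's first minute is 1800 frames and the rest 1798 each; 10186 frames reaches minute 5, so 1 × 18 + 5 × 2 = 28 labels have been skipped so far.
Adding those back, label number 28168 + 28 = 28196 at 30 labels/s is 939 s + 26 f = 0 h 15 min 39 s frame 26, i.e. 00:15:39;26.

00:15:39;26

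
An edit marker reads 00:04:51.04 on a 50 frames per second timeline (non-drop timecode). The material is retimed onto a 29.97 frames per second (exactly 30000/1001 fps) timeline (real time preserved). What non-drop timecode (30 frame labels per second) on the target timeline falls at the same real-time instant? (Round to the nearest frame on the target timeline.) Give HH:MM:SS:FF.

00:04:50:24

Source frame index: (0×3600 + 4×60 + 51) × 50 + 4 = 14554.
Real time: 14554 / (50) = 7277/25 s.
Target frame: (7277/25) × (30000/1001) = 8732400/1001 ≈ 8723.676 → 8724.
At 30 labels/s: frame 8724 → 00:04:50:24.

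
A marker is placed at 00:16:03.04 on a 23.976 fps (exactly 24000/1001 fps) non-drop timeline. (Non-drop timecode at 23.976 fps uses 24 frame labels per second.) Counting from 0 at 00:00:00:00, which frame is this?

Total seconds to the label: (0 × 3600 + 16 × 60 + 3) = 963.
Frame index = 963 × 24 + 4 = 23116.

23116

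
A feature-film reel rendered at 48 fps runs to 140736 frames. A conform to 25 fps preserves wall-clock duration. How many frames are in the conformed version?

73300 frames

Target frames = source frames × (target rate / source rate) = 140736 × (25)/(48) = 140736 × 25/48 = 73300.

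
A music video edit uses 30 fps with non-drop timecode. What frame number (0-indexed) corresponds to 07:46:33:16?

839806

Total seconds to the label: (7 × 3600 + 46 × 60 + 33) = 27993.
Frame index = 27993 × 30 + 16 = 839806.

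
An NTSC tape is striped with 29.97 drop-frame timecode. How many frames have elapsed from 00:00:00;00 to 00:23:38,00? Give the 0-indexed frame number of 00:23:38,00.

Complete 10-minute blocks: 2, each 17982 frames → 35964.
Remaining 3 whole minutes in the current block: 1800 + 2 × 1798 = 5396 frames.
Within the current minute: 38 × 30 + 0 − 2 = 1138 (labels ;00/;01 skipped at this minute). Total = 35964 + 5396 + 1138 = 42498.

42498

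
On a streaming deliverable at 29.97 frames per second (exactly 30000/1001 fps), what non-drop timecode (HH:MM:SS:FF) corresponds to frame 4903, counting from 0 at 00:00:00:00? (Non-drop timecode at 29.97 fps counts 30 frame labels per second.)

4903 ÷ 30 = 163 full seconds, remainder 13 frames.
163 s = 0 h 2 min 43 s.
Timecode: 00:02:43:13.

00:02:43:13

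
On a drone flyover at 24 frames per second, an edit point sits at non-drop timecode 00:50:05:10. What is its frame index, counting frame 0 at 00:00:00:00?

Total seconds to the label: (0 × 3600 + 50 × 60 + 5) = 3005.
Frame index = 3005 × 24 + 10 = 72130.

frame 72130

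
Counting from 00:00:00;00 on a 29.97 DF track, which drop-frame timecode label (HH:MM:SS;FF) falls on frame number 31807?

Each 10-minute DF block holds 10 × 60 × 30 − 9 × 2 = 17982 frames. 31807 ÷ 17982 → 1 full block, remainder 13825.
Within the partial block the first minute is 1800 frames and each further minute 1798, so 7 further minute boundaries passed. Total skipped labels = 18 × 1 + 2 × 7 = 32.
Non-drop label index = 31807 + 32 = 31839; at 30 labels/s that is 00:17:41:09, i.e. DF 00:17:41;09.

00:17:41;09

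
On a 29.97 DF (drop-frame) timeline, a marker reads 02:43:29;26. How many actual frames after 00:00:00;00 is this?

294002

As if non-drop at 30 labels/s: (2 × 3600 + 43 × 60 + 29) × 30 + 26 = 294296.
Minute boundaries passed: 163; those not divisible by 10: 163 − 16 = 147; dropped labels = 2 × 147 = 294.
Actual frame index = 294296 − 294 = 294002.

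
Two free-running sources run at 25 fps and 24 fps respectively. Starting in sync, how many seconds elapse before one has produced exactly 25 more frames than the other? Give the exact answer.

The gap grows by |24 − 25| = 1 frame per second.
Time for a 25-frame gap: 25 ÷ (1) = 25 s.

25 seconds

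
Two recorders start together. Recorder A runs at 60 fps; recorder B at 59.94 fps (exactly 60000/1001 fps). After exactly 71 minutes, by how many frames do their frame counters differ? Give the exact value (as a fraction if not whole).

71 min = 4260 s.
A emits 60 × 4260 = 255600 frames; B emits 60000/1001 × 4260 = 255600000/1001.
Difference = 255600/1001 frames (≈ 255.3447); B is behind A.

255600/1001 frames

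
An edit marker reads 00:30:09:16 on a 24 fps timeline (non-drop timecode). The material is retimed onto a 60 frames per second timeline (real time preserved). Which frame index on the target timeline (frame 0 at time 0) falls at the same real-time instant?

frame 108580

Source frame index: (0×3600 + 30×60 + 9) × 24 + 16 = 43432.
Real time: 43432 / (24) = 5429/3 s.
Target frame: (5429/3) × (60) = 108580.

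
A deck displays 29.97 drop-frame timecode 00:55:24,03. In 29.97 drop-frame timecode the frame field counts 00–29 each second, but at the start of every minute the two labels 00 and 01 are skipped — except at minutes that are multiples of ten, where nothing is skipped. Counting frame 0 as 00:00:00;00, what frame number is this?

99623

Complete 10-minute blocks: 5, each 17982 frames → 89910.
Remaining 5 whole minutes in the current block: 1800 + 4 × 1798 = 8992 frames.
Within the current minute: 24 × 30 + 3 − 2 = 721 (labels ;00/;01 skipped at this minute). Total = 89910 + 8992 + 721 = 99623.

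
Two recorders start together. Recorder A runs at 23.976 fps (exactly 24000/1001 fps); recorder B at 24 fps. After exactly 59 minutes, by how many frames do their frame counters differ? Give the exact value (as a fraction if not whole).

84960/1001 frames

59 min = 3540 s.
A emits 24000/1001 × 3540 = 84960000/1001 frames; B emits 24 × 3540 = 84960.
Difference = 84960/1001 frames (≈ 84.8751); B is ahead of A.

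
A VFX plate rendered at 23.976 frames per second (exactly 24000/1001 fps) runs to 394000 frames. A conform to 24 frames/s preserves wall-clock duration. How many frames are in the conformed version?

Target frames = source frames × (target rate / source rate) = 394000 × (24)/(24000/1001) = 394000 × 1001/1000 = 394394.

394394 frames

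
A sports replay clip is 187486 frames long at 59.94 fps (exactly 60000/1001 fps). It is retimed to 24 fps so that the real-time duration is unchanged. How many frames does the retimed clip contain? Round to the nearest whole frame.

Frames at target rate = 187486 × (24) / (60000/1001) = 93836743/1250 ≈ 75069.394.
Nearest whole frame: 75069.

75069 frames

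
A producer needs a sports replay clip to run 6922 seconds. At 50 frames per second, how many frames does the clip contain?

Frames = 6922 × 50 = 346100.

346100 frames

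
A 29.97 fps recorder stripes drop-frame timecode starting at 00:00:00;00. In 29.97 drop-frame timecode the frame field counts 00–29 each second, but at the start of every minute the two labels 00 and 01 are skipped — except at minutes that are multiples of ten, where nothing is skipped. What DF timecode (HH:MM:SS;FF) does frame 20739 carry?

Ten DF minutes hold 17982 frames, so frame 20739 lies in block 1 (frames 17982–35963) with 2757 frames into that block.
The block's first minute is 1800 frames and the rest 1798 each; 2757 frames reaches minute 1, so 1 × 18 + 1 × 2 = 20 labels have been skipped so far.
Adding those back, label number 20739 + 20 = 20759 at 30 labels/s is 691 s + 29 f = 0 h 11 min 31 s frame 29, i.e. 00:11:31;29.

00:11:31;29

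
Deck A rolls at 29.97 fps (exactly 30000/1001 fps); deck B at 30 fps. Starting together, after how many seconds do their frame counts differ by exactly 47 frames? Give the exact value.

47047/30 seconds

The gap grows by |30 − 30000/1001| = 30/1001 frames per second.
Time for a 47-frame gap: 47 ÷ (30/1001) = 47047/30 s.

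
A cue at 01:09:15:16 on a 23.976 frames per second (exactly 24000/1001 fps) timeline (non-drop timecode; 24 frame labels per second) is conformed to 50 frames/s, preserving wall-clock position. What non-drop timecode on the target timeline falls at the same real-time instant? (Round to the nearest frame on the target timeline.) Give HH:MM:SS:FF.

01:09:19:41

Source frame index: (1×3600 + 9×60 + 15) × 24 + 16 = 99736.
Real time: 99736 / (24000/1001) = 12479467/3000 s.
Target frame: (12479467/3000) × (50) = 12479467/60 ≈ 207991.117 → 207991.
At 50 labels/s: frame 207991 → 01:09:19:41.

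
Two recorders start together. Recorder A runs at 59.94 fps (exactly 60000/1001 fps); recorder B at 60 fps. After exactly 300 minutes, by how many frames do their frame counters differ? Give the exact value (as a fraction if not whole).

1080000/1001 frames

300 min = 18000 s.
A emits 60000/1001 × 18000 = 1080000000/1001 frames; B emits 60 × 18000 = 1080000.
Difference = 1080000/1001 frames (≈ 1078.9211); B is ahead of A.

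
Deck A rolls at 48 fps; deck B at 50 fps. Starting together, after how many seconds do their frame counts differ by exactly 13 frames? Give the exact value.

The gap grows by |50 − 48| = 2 frames per second.
Time for a 13-frame gap: 13 ÷ (2) = 6.5 s.

6.5 seconds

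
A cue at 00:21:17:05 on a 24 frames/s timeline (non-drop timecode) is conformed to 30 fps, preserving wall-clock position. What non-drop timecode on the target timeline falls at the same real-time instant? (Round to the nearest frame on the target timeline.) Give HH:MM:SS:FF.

Source frame index: (0×3600 + 21×60 + 17) × 24 + 5 = 30653.
Real time: 30653 / (24) = 30653/24 s.
Target frame: (30653/24) × (30) = 153265/4 ≈ 38316.250 → 38316.
At 30 labels/s: frame 38316 → 00:21:17:06.

00:21:17:06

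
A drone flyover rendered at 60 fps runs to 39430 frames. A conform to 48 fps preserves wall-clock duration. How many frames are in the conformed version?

31544 frames

Target frames = source frames × (target rate / source rate) = 39430 × (48)/(60) = 39430 × 4/5 = 31544.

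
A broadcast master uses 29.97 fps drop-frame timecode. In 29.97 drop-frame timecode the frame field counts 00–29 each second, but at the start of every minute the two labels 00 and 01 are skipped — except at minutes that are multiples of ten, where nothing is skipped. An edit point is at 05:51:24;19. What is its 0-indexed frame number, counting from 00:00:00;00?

As if non-drop at 30 labels/s: (5 × 3600 + 51 × 60 + 24) × 30 + 19 = 632539.
Minute boundaries passed: 351; those not divisible by 10: 351 − 35 = 316; dropped labels = 2 × 316 = 632.
Actual frame index = 632539 − 632 = 631907.

631907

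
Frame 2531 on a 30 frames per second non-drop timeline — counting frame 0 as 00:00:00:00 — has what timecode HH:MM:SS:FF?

00:01:24:11

2531 ÷ 30 = 84 full seconds, remainder 11 frames.
84 s = 0 h 1 min 24 s.
Timecode: 00:01:24:11.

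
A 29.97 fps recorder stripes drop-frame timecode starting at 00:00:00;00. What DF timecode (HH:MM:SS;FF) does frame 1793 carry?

Each 10-minute DF block holds 10 × 60 × 30 − 9 × 2 = 17982 frames. 1793 ÷ 17982 → 0 full blocks, remainder 1793.
Within the partial block the first minute is 1800 frames and each further minute 1798, so 0 further minute boundaries passed. Total skipped labels = 18 × 0 + 2 × 0 = 0.
Non-drop label index = 1793 + 0 = 1793; at 30 labels/s that is 00:00:59:23, i.e. DF 00:00:59;23.

00:00:59;23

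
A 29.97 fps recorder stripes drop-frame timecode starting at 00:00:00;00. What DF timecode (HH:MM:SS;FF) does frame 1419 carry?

00:00:47;09

Each 10-minute DF block holds 10 × 60 × 30 − 9 × 2 = 17982 frames. 1419 ÷ 17982 → 0 full blocks, remainder 1419.
Within the partial block the first minute is 1800 frames and each further minute 1798, so 0 further minute boundaries passed. Total skipped labels = 18 × 0 + 2 × 0 = 0.
Non-drop label index = 1419 + 0 = 1419; at 30 labels/s that is 00:00:47:09, i.e. DF 00:00:47;09.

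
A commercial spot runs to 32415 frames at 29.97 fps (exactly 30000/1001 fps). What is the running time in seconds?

Running time = 32415 / (30000/1001) = 1081.5805 s.

1081.5805 seconds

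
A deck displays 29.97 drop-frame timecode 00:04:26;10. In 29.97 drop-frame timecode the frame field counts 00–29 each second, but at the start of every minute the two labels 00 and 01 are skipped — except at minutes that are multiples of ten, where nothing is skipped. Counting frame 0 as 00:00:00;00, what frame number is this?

As if non-drop at 30 labels/s: (0 × 3600 + 4 × 60 + 26) × 30 + 10 = 7990.
Minute boundaries passed: 4; those not divisible by 10: 4 − 0 = 4; dropped labels = 2 × 4 = 8.
Actual frame index = 7990 − 8 = 7982.

7982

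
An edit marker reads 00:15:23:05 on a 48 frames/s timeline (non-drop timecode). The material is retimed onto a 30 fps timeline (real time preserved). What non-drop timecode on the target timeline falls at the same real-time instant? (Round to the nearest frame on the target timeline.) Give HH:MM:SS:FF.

00:15:23:03

Source frame index: (0×3600 + 15×60 + 23) × 48 + 5 = 44309.
Real time: 44309 / (48) = 44309/48 s.
Target frame: (44309/48) × (30) = 221545/8 ≈ 27693.125 → 27693.
At 30 labels/s: frame 27693 → 00:15:23:03.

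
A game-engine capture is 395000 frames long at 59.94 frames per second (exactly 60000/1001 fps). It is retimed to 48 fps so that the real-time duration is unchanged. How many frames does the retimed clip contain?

Target frames = source frames × (target rate / source rate) = 395000 × (48)/(60000/1001) = 395000 × 1001/1250 = 316316.

316316 frames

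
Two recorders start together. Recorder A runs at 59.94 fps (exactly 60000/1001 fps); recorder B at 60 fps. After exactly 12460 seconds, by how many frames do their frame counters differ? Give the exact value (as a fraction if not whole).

A emits 60000/1001 × 12460 = 106800000/143 frames; B emits 60 × 12460 = 747600.
Difference = 106800/143 frames (≈ 746.8531); B is ahead of A.

106800/143 frames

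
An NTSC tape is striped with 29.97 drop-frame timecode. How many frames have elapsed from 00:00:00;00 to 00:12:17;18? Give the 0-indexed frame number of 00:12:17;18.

22106

Complete 10-minute blocks: 1, each 17982 frames → 17982.
Remaining 2 whole minutes in the current block: 1800 + 1 × 1798 = 3598 frames.
Within the current minute: 17 × 30 + 18 − 2 = 526 (labels ;00/;01 skipped at this minute). Total = 17982 + 3598 + 526 = 22106.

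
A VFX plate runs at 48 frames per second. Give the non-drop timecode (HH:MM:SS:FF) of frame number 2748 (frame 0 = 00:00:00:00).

2748 ÷ 48 = 57 full seconds, remainder 12 frames.
57 s = 0 h 0 min 57 s.
Timecode: 00:00:57:12.

00:00:57:12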